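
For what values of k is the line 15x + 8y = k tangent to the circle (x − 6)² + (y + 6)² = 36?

Tangency holds when the distance from the centre (6, −6) to the line equals the radius 6:
|15·6 + 8·(−6) − k| / √289 = 6
|k − (42)| = 6·17, so k = 144 or k = −60.

k = −60 or k = 144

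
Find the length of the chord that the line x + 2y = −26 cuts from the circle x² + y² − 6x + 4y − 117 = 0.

2√5

From the line, y = (−26 − x)/2. Substituting:
5x² + 20x = 0  ⟹  x² + 4x = 0
x = 0 or x = −4, giving (0, −13) and (−4, −11).
|(0, −13) − (−4, −11)| = √((4)² + (−2)²) = 2√5.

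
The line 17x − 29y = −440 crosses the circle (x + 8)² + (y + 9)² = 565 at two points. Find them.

(−31, −3) and (−2, 14)

From the line, y = (440 + 17x)/29. Substituting:
1130x² + 37290x + 70060 = 0  ⟹  x² + 33x + 62 = 0
x = −2 or x = −31, giving (−2, 14) and (−31, −3).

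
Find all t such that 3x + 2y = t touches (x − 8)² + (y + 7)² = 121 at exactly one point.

t = 10 ± 11√13

The line touches the circle iff its distance from (8, −7) is 11:
|3·8 + 2·(−7) − t| / √13 = 11
|t − (10)| = 11√13.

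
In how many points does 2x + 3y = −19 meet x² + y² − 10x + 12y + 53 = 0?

0

Substituting the line into the circle gives 13x² − 86x + 154 = 0.
Δ = 7396 − 8008 = −612.
No real roots: the line does not meet the circle.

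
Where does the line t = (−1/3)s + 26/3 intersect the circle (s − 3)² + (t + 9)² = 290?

(2, 8) and (14, 4)

From the line, t = (26 − s)/3. Substituting:
10s² − 160s + 280 = 0  ⟹  s² − 16s + 28 = 0
s = 14 or s = 2, giving (14, 4) and (2, 8).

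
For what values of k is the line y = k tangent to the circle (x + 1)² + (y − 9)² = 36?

For a tangent, require d(centre, line) = r = 6.
|0·(−1) + 1·9 − k| / √1 = 6
|k − (9)| = 6, so k = 15 or k = 3.

k = 3 or k = 15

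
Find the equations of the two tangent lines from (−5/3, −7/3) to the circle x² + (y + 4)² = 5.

2x − y = −1 and x − 2y = 3

Write the tangent as mx − y + (−7/3 − m·(−5/3)) = 0 and set its distance from the centre to √5:
(5/3m − (−5/3))² = 5(m² + 1)
2m² − 5m + 2 = 0, so m = 2 or m = 1/2.
With m = 2: 2x − y = −1. With m = 1/2: x − 2y = 3.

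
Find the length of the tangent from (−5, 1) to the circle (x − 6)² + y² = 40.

The centre is (6, 0) and r = 2√10. The square of the distance from P to the centre is 121 + 1 = 122.
Power of the point: PT² = |PO|² − r² = 82, so PT = √82.

√82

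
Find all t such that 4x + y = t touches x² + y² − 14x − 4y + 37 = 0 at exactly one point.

t = 30 ± 4√17

The line touches the circle iff its distance from (7, 2) is 4:
|4·7 + 1·2 − t| / √17 = 4
|t − (30)| = 4√17.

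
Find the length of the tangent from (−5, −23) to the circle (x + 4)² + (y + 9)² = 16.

√181

Centre (−4, −9), r² = 16. |PO|² = (−1)² + (−14)² = 197.
The tangent meets the radius at right angles, so tangent² = |PO|² − r² = 197 − 16 = 181.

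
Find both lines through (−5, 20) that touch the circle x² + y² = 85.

Let a tangent through (−5, 20) have slope m. Its distance from (0, 0) must equal √85:
(5m − (−20))² = 85(m² + 1)
12m² − 40m − 63 = 0, so m = −7/6 or m = 9/2.
Through (−5, 20) these give 7x + 6y = 85 and 9x − 2y = −85.

7x + 6y = 85 and 9x − 2y = −85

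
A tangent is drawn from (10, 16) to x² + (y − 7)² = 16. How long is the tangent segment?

√165

The centre is (0, 7) and r = 4. The square of the distance from P to the centre is 100 + 81 = 181.
The tangent meets the radius at right angles, so tangent² = |PO|² − r² = 181 − 16 = 165.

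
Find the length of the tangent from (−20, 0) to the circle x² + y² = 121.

3√31

Centre (0, 0), r² = 121. |PO|² = (−20)² + (0)² = 400.
Power of the point: PT² = |PO|² − r² = 279, so PT = 3√31.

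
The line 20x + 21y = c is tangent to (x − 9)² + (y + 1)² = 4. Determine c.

For a tangent, require d(centre, line) = r = 2.
|20·9 + 21·(−1) − c| / √841 = 2
|c − (159)| = 2·29, so c = 217 or c = 101.

c = 101 or c = 217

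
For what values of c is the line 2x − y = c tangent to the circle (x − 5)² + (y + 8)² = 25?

Tangency holds when the distance from the centre (5, −8) to the line equals the radius 5:
|2·5 − 1·(−8) − c| / √5 = 5
|c − (18)| = 5√5.

c = 18 ± 5√5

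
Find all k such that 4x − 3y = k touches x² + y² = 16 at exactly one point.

For a tangent, require d(centre, line) = r = 4.
|4·0 − 3·0 − k| / √25 = 4
|k| = 4·5, so k = 20 or k = −20.

k = −20 or k = 20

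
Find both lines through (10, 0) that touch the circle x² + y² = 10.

A line y − (0) = m(x − (10)) is tangent when its distance from (0, 0) is √10:
(−10m − (0))² = 10(m² + 1)
9m² − 1 = 0, so m = −1/3 or m = 1/3.
Through (10, 0) these give x + 3y = 10 and x − 3y = 10.

x + 3y = 10 and x − 3y = 10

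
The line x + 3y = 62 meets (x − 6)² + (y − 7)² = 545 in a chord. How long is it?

13√10

Express y = (62 − x)/3 and substitute into the circle:
10x² − 190x − 2900 = 0  ⟹  x² − 19x − 290 = 0
x = 29 or x = −10, giving (29, 11) and (−10, 24).
|(29, 11) − (−10, 24)| = √((39)² + (−13)²) = 13√10.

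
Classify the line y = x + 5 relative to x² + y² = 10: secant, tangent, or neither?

Substituting the line into the circle gives 2x² + 10x + 15 = 0.
Discriminant = (10)² − 4·2·(15) = −20 < 0.
No real roots: the line does not meet the circle.

neither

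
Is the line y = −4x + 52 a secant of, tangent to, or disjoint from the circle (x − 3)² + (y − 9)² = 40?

d² = (4·3 + 1·9 − (52))²/17 = 961/17; r² = 40.
Since d² > r², the line lies outside the circle.

disjoint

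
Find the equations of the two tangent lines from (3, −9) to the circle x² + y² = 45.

A line y − (−9) = m(x − (3)) is tangent when its distance from (0, 0) is 3√5:
[m·(−3) − (9)]² = 45(m² + 1)
2m² − 3m − 2 = 0, so m = −1/2 or m = 2.
With m = −1/2: x + 2y = −15. With m = 2: 2x − y = 15.

x + 2y = −15 and 2x − y = 15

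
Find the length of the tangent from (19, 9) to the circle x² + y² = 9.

√433

The centre is (0, 0) and r = 3. The square of the distance from P to the centre is 361 + 81 = 442.
By the tangent–radius right angle, tangent length = √(|PO|² − r²) = √433.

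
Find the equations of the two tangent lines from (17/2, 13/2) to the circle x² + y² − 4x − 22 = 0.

Write the tangent as mx − y + (13/2 − m·(17/2)) = 0 and set its distance from the centre to √26:
[m·(−13/2) − (−13/2)]² = 26(m² + 1)
5m² − 26m + 5 = 0, so m = 5 or m = 1/5.
Through (17/2, 13/2) these give 5x − y = 36 and x − 5y = −24.

5x − y = 36 and x − 5y = −24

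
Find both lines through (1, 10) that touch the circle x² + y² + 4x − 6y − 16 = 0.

2x − 5y = −48 and 5x + 2y = 25

A line y − (10) = m(x − (1)) is tangent when its distance from (−2, 3) is √29:
[m·(−3) − (−7)]² = 29(m² + 1)
10m² + 21m − 10 = 0, so m = 2/5 or m = −5/2.
Through (1, 10) these give 2x − 5y = −48 and 5x + 2y = 25.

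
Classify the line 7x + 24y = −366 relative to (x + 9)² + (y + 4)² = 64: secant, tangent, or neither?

neither

d² = (7·(−9) + 24·(−4) − (−366))²/625 = 42849/625; r² = 64.
Since d² > r², the line lies outside the circle.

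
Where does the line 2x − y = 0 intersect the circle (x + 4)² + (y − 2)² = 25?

Substitute y = 2x:
5x² − 5 = 0  ⟹  x² − 1 = 0
x = 1 or x = −1, giving (1, 2) and (−1, −2).

(−1, −2) and (1, 2)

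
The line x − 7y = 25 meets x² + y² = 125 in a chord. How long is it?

Express y = (−25 + x)/7 and substitute into the circle:
50x² − 50x − 5500 = 0  ⟹  x² − x − 110 = 0
x = 11 or x = −10, giving (11, −2) and (−10, −5).
|(11, −2) − (−10, −5)| = √((21)² + (3)²) = 15√2.

15√2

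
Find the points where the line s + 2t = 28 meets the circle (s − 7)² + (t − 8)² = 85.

(0, 14) and (16, 6)

Substitute t = (28 − s)/2:
5s² − 80s = 0  ⟹  s² − 16s = 0
s = 16 or s = 0, giving (16, 6) and (0, 14).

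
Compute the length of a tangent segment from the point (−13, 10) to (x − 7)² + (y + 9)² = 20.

√741

The centre is (7, −9) and r = 2√5. The square of the distance from P to the centre is 400 + 361 = 761.
By the tangent–radius right angle, tangent length = √(|PO|² − r²) = √741.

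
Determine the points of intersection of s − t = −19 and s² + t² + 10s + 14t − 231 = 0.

(−22, −3) and (−9, 10)

Express t = s + 19 and substitute into the circle:
2s² + 62s + 396 = 0  ⟹  s² + 31s + 198 = 0
s = −9 or s = −22, giving (−9, 10) and (−22, −3).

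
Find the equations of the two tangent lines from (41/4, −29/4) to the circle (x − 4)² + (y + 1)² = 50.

7x − y = 79 and x − 7y = 61

Write the tangent as mx − y + (−29/4 − m·(41/4)) = 0 and set its distance from the centre to 5√2:
[m·(−25/4) − (25/4)]² = 50(m² + 1)
7m² − 50m + 7 = 0, so m = 7 or m = 1/7.
With m = 7: 7x − y = 79. With m = 1/7: x − 7y = 61.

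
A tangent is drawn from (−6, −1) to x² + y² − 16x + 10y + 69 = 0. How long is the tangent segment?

8√3

With centre O = (8, −5), |OP|² = 212 and r² = 20.
Power of the point: PT² = |PO|² − r² = 192, so PT = 8√3.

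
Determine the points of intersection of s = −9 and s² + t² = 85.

(−9, −2) and (−9, 2)

The line gives s = −9. Substituting into the circle:
t² − 4 = 0
t = 2 or t = −2, giving (−9, 2) and (−9, −2).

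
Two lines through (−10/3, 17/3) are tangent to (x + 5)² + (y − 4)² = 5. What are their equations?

x + 2y = 8 and 2x + y = −1

Let a tangent through (−10/3, 17/3) have slope m. Its distance from (−5, 4) must equal √5:
[m·(−5/3) − (−5/3)]² = 5(m² + 1)
2m² + 5m + 2 = 0, so m = −1/2 or m = −2.
With m = −1/2: x + 2y = 8. With m = −2: 2x + y = −1.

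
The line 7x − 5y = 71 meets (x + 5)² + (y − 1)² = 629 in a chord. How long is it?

5√74

Centre (−5, 1), r² = 629. Perpendicular distance d from centre to line = |−111| / √74 = 111/√74.
Chord = 2√(r² − d²) = 2·√(925/2) = 5√74.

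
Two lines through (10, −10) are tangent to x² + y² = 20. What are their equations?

x + 2y = −10 and 2x + y = 10

Let a tangent through (10, −10) have slope m. Its distance from (0, 0) must equal 2√5:
(−10m − (10))² = 20(m² + 1)
2m² + 5m + 2 = 0, so m = −1/2 or m = −2.
With m = −1/2: x + 2y = −10. With m = −2: 2x + y = 10.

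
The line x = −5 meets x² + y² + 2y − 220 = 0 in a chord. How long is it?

Centre (0, −1), r² = 221. Perpendicular distance d from centre to line = |5| / √1 = 5.
Half the chord is √(r² − d²) = √(196), so the full chord is 28.

28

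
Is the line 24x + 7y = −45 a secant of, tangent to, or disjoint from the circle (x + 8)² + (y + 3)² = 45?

disjoint

Substituting the line into the circle gives 625x² + 1936x + 1507 = 0.
Δ = 3748096 − 3767500 = −19404.
No real roots: the line does not meet the circle.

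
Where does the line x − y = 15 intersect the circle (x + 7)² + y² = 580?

(−9, −24) and (17, 2)

Substitute y = x − 15:
2x² − 16x − 306 = 0  ⟹  x² − 8x − 153 = 0
x = 17 or x = −9, giving (17, 2) and (−9, −24).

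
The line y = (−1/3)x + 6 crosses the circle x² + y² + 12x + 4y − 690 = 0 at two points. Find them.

(−27, 15) and (21, −1)

Express y = (18 − x)/3 and substitute into the circle:
10x² + 60x − 5670 = 0  ⟹  x² + 6x − 567 = 0
x = 21 or x = −27, giving (21, −1) and (−27, 15).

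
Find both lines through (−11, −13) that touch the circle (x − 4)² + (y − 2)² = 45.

A line y − (−13) = m(x − (−11)) is tangent when its distance from (4, 2) is 3√5:
(15m − (15))² = 45(m² + 1)
2m² − 5m + 2 = 0, so m = 1/2 or m = 2.
With m = 1/2: x − 2y = 15. With m = 2: 2x − y = −9.

x − 2y = 15 and 2x − y = −9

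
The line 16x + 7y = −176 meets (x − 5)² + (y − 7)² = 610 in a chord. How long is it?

2√305

Express y = (−176 − 16x)/7 and substitute into the circle:
305x² + 6710x + 21960 = 0  ⟹  x² + 22x + 72 = 0
x = −4 or x = −18, giving (−4, −16) and (−18, 16).
|(−4, −16) − (−18, 16)| = √((14)² + (−32)²) = 2√305.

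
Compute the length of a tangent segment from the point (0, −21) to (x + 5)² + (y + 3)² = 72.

√277

Centre (−5, −3), r² = 72. |PO|² = (5)² + (−18)² = 349.
The tangent meets the radius at right angles, so tangent² = |PO|² − r² = 349 − 72 = 277.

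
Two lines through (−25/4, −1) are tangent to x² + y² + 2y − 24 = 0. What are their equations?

Write the tangent as mx − y + (−1 − m·(−25/4)) = 0 and set its distance from the centre to 5:
[m·(25/4) − (0)]² = 25(m² + 1)
9m² − 16 = 0, so m = −4/3 or m = 4/3.
Through (−25/4, −1) these give 4x + 3y = −28 and 4x − 3y = −22.

4x + 3y = −28 and 4x − 3y = −22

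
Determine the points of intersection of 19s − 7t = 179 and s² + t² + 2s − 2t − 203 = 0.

Substitute t = (−179 + 19s)/7:
410s² − 6970s + 24600 = 0  ⟹  s² − 17s + 60 = 0
s = 12 or s = 5, giving (12, 7) and (5, −12).

(5, −12) and (12, 7)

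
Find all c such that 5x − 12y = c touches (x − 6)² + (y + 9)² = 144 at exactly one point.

For a tangent, require d(centre, line) = r = 12.
|5·6 − 12·(−9) − c| / √169 = 12
|c − (138)| = 12·13, so c = 294 or c = −18.

c = −18 or c = 294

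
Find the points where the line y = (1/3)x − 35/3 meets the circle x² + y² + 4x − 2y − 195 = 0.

From the line, y = (−35 + x)/3. Substituting:
10x² − 40x − 320 = 0  ⟹  x² − 4x − 32 = 0
x = 8 or x = −4, giving (8, −9) and (−4, −13).

(−4, −13) and (8, −9)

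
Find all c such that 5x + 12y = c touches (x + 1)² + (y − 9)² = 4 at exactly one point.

c = 77 or c = 129

The line touches the circle iff its distance from (−1, 9) is 2:
|5·(−1) + 12·9 − c| / √169 = 2
|c − (103)| = 2·13, so c = 129 or c = 77.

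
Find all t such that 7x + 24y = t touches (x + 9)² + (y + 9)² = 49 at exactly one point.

For a tangent, require d(centre, line) = r = 7.
|7·(−9) + 24·(−9) − t| / √625 = 7
|t − (−279)| = 7·25, so t = −104 or t = −454.

t = −454 or t = −104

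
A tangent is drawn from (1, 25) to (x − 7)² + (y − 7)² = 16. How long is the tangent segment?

2√86

Centre (7, 7), r² = 16. |PO|² = (−6)² + (18)² = 360.
By the tangent–radius right angle, tangent length = √(|PO|² − r²) = √344 = 2√86.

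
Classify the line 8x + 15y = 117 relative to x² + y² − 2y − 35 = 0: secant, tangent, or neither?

Centre (0, 1), r² = 36. Distance² from centre to line = (−102)²/289 = 36.
Since d² = r², the line is tangent.

tangent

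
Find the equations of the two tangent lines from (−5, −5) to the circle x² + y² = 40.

3x + y = −20 and x + 3y = −20

A line y − (−5) = m(x − (−5)) is tangent when its distance from (0, 0) is 2√10:
[m·(5) − (5)]² = 40(m² + 1)
3m² + 10m + 3 = 0, so m = −3 or m = −1/3.
With m = −3: 3x + y = −20. With m = −1/3: x + 3y = −20.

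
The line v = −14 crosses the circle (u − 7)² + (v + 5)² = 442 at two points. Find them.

(−12, −14) and (26, −14)

From the line, v = −14. Substituting:
u² − 14u − 312 = 0
u = 26 or u = −12, giving (26, −14) and (−12, −14).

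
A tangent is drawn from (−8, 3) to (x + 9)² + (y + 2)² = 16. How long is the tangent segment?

The centre is (−9, −2) and r = 4. The square of the distance from P to the centre is 1 + 25 = 26.
Power of the point: PT² = |PO|² − r² = 10, so PT = √10.

√10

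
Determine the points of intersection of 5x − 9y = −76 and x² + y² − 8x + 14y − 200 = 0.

From the line, y = (76 + 5x)/9. Substituting:
106x² + 742x − 848 = 0  ⟹  x² + 7x − 8 = 0
x = 1 or x = −8, giving (1, 9) and (−8, 4).

(−8, 4) and (1, 9)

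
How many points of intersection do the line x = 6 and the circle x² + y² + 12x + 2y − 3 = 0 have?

d² = (1·(−6) + 0·(−1) − (6))² = 144; r² = 40.
Since d² > r², the line lies outside the circle.

0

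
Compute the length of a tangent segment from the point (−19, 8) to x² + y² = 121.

4√19

With centre O = (0, 0), |OP|² = 425 and r² = 121.
The tangent meets the radius at right angles, so tangent² = |PO|² − r² = 425 − 121 = 304.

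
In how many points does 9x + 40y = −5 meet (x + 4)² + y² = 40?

Substituting the line into the circle gives 1681x² + 12890x − 38375 = 0.
Discriminant = (12890)² − 4·1681·(−38375) = 424185600 > 0.
Two real roots: the line is a secant.

2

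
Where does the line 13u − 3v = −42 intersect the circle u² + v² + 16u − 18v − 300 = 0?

(−6, −12) and (3, 27)

From the line, v = (42 + 13u)/3. Substituting:
178u² + 534u − 3204 = 0  ⟹  u² + 3u − 18 = 0
u = 3 or u = −6, giving (3, 27) and (−6, −12).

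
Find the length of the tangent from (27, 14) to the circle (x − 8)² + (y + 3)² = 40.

The centre is (8, −3) and r = 2√10. The square of the distance from P to the centre is 361 + 289 = 650.
Power of the point: PT² = |PO|² − r² = 610, so PT = √610.

√610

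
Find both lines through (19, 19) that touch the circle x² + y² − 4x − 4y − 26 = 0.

Let a tangent through (19, 19) have slope m. Its distance from (2, 2) must equal √34:
[m·(−17) − (−17)]² = 34(m² + 1)
15m² − 34m + 15 = 0, so m = 3/5 or m = 5/3.
Through (19, 19) these give 3x − 5y = −38 and 5x − 3y = 38.

3x − 5y = −38 and 5x − 3y = 38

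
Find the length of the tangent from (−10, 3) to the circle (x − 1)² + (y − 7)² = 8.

√129

The centre is (1, 7) and r = 2√2. The square of the distance from P to the centre is 121 + 16 = 137.
Power of the point: PT² = |PO|² − r² = 129, so PT = √129.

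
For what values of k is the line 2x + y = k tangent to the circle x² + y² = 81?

k = ±9√5

Tangency holds when the distance from the centre (0, 0) to the line equals the radius 9:
|2·0 + 1·0 − k| / √5 = 9
|k| = 9√5.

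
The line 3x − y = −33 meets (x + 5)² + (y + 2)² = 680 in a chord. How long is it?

16√10

Centre (−5, −2), r² = 680. Perpendicular distance d from centre to line = |20| / √10 = 20/√10.
Half the chord is √(r² − d²) = √(640), so the full chord is 16√10.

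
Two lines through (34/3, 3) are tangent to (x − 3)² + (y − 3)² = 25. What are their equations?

3x − 4y = 22 and 3x + 4y = 46

A line y − (3) = m(x − (34/3)) is tangent when its distance from (3, 3) is 5:
(−25/3m − (0))² = 25(m² + 1)
16m² − 9 = 0, so m = 3/4 or m = −3/4.
Through (34/3, 3) these give 3x − 4y = 22 and 3x + 4y = 46.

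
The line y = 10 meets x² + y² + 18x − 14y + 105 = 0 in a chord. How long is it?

8

Substitute y = 10:
x² + 18x + 65 = 0
x = −5 or x = −13, giving (−5, 10) and (−13, 10).
|(−5, 10) − (−13, 10)| = √((8)² + (0)²) = 8.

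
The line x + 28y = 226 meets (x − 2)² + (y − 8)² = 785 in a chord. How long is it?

2√785

The distance from (2, 8) to the line is 0/√785, and r² = 785.
Half the chord is √(r² − d²) = √(785), so the full chord is 2√785.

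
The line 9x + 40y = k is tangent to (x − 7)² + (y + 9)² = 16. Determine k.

For a tangent, require d(centre, line) = r = 4.
|9·7 + 40·(−9) − k| / √1681 = 4
|k − (−297)| = 4·41, so k = −133 or k = −461.

k = −461 or k = −133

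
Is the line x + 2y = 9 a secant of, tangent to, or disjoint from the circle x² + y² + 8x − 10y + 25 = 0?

secant

d² = (1·(−4) + 2·5 − (9))²/5 = 9/5; r² = 16.
Since d² < r², the line cuts the circle twice.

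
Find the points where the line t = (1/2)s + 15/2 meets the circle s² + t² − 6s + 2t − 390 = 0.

(−17, −1) and (15, 15)

Express t = (15 + s)/2 and substitute into the circle:
5s² + 10s − 1275 = 0  ⟹  s² + 2s − 255 = 0
s = 15 or s = −17, giving (15, 15) and (−17, −1).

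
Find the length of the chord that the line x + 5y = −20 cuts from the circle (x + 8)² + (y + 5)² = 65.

3√26

Express y = (−20 − x)/5 and substitute into the circle:
26x² + 390x = 0  ⟹  x² + 15x = 0
x = 0 or x = −15, giving (0, −4) and (−15, −1).
Chord length = distance between (0, −4) and (−15, −1) = √234 = 3√26.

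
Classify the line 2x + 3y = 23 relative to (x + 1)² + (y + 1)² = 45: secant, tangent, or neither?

Centre (−1, −1), r² = 45. Distance² from centre to line = (−28)²/13 = 784/13.
Since d² > r², the line lies outside the circle.

neither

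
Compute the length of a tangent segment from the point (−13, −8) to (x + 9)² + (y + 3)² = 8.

The centre is (−9, −3) and r = 2√2. The square of the distance from P to the centre is 16 + 25 = 41.
By the tangent–radius right angle, tangent length = √(|PO|² − r²) = √33.

√33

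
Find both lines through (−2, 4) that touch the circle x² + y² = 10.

3x − y = −10 and x + 3y = 10

A line y − (4) = m(x − (−2)) is tangent when its distance from (0, 0) is √10:
[m·(2) − (−4)]² = 10(m² + 1)
3m² − 8m − 3 = 0, so m = 3 or m = −1/3.
With m = 3: 3x − y = −10. With m = −1/3: x + 3y = 10.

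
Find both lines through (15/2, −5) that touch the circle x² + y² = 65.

A line y − (−5) = m(x − (15/2)) is tangent when its distance from (0, 0) is √65:
[m·(−15/2) − (5)]² = 65(m² + 1)
7m² − 60m + 32 = 0, so m = 8 or m = 4/7.
Through (15/2, −5) these give 8x − y = 65 and 4x − 7y = 65.

8x − y = 65 and 4x − 7y = 65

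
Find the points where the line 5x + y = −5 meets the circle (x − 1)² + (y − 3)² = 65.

Express y = −5x − 5 and substitute into the circle:
26x² + 78x = 0  ⟹  x² + 3x = 0
x = 0 or x = −3, giving (0, −5) and (−3, 10).

(−3, 10) and (0, −5)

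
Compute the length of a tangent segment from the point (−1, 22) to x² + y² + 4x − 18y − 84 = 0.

With centre O = (−2, 9), |OP|² = 170 and r² = 169.
Power of the point: PT² = |PO|² − r² = 1, so PT = 1.

1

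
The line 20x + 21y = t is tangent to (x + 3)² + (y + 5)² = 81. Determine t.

t = −426 or t = 96

Tangency holds when the distance from the centre (−3, −5) to the line equals the radius 9:
|20·(−3) + 21·(−5) − t| / √841 = 9
|t − (−165)| = 9·29, so t = 96 or t = −426.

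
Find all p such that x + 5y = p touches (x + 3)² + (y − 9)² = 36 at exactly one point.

p = 42 ± 6√26

The line touches the circle iff its distance from (−3, 9) is 6:
|1·(−3) + 5·9 − p| / √26 = 6
|p − (42)| = 6√26.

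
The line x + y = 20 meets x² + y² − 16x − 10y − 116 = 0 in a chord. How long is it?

From the line, y = −x + 20. Substituting:
2x² − 46x + 84 = 0  ⟹  x² − 23x + 42 = 0
x = 21 or x = 2, giving (21, −1) and (2, 18).
Chord length = distance between (21, −1) and (2, 18) = √722 = 19√2.

19√2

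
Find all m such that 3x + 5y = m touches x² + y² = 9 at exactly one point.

m = ±3√34

The line touches the circle iff its distance from (0, 0) is 3:
|3·0 + 5·0 − m| / √34 = 3
|m| = 3√34.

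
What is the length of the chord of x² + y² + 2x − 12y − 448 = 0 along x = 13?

The line gives x = 13. Substituting into the circle:
y² − 12y − 253 = 0
y = 23 or y = −11, giving (13, 23) and (13, −11).
|(13, 23) − (13, −11)| = √((0)² + (34)²) = 34.

34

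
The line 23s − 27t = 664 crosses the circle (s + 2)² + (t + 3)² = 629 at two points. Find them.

From the line, t = (−664 + 23s)/27. Substituting:
1258s² − 23902s − 115736 = 0  ⟹  s² − 19s − 92 = 0
s = 23 or s = −4, giving (23, −5) and (−4, −28).

(−4, −28) and (23, −5)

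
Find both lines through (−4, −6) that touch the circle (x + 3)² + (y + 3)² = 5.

2x + y = −14 and x − 2y = 8

A line y − (−6) = m(x − (−4)) is tangent when its distance from (−3, −3) is √5:
[m·(1) − (3)]² = 5(m² + 1)
2m² + 3m − 2 = 0, so m = −2 or m = 1/2.
Through (−4, −6) these give 2x + y = −14 and x − 2y = 8.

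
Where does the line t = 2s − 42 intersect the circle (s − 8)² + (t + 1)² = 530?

(9, −24) and (27, 12)

From the line, t = 2s − 42. Substituting:
5s² − 180s + 1215 = 0  ⟹  s² − 36s + 243 = 0
s = 27 or s = 9, giving (27, 12) and (9, −24).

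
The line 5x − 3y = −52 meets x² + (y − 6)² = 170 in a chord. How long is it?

4√34

From the line, y = (52 + 5x)/3. Substituting:
34x² + 340x − 374 = 0  ⟹  x² + 10x − 11 = 0
x = 1 or x = −11, giving (1, 19) and (−11, −1).
|(1, 19) − (−11, −1)| = √((12)² + (20)²) = 4√34.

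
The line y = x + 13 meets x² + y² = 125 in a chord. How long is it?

9√2

Centre (0, 0), r² = 125. Perpendicular distance d from centre to line = |13| / √2 = 13/√2.
Half the chord is √(r² − d²) = √(81/2), so the full chord is 9√2.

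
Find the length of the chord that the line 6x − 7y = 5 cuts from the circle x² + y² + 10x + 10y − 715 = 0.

The distance from (−5, −5) to the line is 0/√85, and r² = 765.
Half the chord is √(r² − d²) = √(765), so the full chord is 6√85.

6√85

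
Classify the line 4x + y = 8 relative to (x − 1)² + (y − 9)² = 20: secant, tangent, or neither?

Substituting the line into the circle gives 17x² + 6x − 18 = 0.
Δ = 36 − (−1224) = 1260.
Two real roots: the line is a secant.

secant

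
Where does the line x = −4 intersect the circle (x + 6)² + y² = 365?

The line gives x = −4. Substituting into the circle:
y² − 361 = 0
y = 19 or y = −19, giving (−4, 19) and (−4, −19).

(−4, −19) and (−4, 19)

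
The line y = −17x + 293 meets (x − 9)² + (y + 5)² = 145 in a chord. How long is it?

√290

Express y = −17x + 293 and substitute into the circle:
290x² − 10150x + 88740 = 0  ⟹  x² − 35x + 306 = 0
x = 18 or x = 17, giving (18, −13) and (17, 4).
Chord length = distance between (18, −13) and (17, 4) = √290 = √290.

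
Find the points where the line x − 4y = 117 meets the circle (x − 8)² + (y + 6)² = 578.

Substitute y = (−117 + x)/4:
17x² − 442x + 425 = 0  ⟹  x² − 26x + 25 = 0
x = 25 or x = 1, giving (25, −23) and (1, −29).

(1, −29) and (25, −23)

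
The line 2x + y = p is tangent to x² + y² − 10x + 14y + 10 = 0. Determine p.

Tangency holds when the distance from the centre (5, −7) to the line equals the radius 8:
|2·5 + 1·(−7) − p| / √5 = 8
|p − (3)| = 8√5.

p = 3 ± 8√5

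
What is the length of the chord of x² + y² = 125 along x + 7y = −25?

The distance from (0, 0) to the line is 25/√50, and r² = 125.
Half the chord is √(r² − d²) = √(225/2), so the full chord is 15√2.

15√2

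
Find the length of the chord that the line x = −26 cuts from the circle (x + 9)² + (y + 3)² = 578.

34

The line gives x = −26. Substituting into the circle:
y² + 6y − 280 = 0
y = 14 or y = −20, giving (−26, 14) and (−26, −20).
Chord length = distance between (−26, 14) and (−26, −20) = √1156 = 34.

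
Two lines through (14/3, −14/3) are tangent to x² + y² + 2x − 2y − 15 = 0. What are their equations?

x + 4y = −14 and 4x + y = 14

Write the tangent as mx − y + (−14/3 − m·(14/3)) = 0 and set its distance from the centre to √17:
(−17/3m − (17/3))² = 17(m² + 1)
4m² + 17m + 4 = 0, so m = −1/4 or m = −4.
Through (14/3, −14/3) these give x + 4y = −14 and 4x + y = 14.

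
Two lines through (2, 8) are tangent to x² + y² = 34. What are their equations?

Write the tangent as mx − y + (8 − m·(2)) = 0 and set its distance from the centre to √34:
[m·(−2) − (−8)]² = 34(m² + 1)
15m² + 16m − 15 = 0, so m = −5/3 or m = 3/5.
Through (2, 8) these give 5x + 3y = 34 and 3x − 5y = −34.

5x + 3y = 34 and 3x − 5y = −34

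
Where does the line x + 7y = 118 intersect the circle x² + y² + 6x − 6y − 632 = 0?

Substitute y = (118 − x)/7:
50x² + 100x − 22000 = 0  ⟹  x² + 2x − 440 = 0
x = 20 or x = −22, giving (20, 14) and (−22, 20).

(−22, 20) and (20, 14)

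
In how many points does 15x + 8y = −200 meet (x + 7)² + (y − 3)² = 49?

1

Substituting the line into the circle gives 289x² + 7616x + 50176 = 0.
Discriminant = (7616)² − 4·289·(50176) = 0.
A repeated root: the line is tangent.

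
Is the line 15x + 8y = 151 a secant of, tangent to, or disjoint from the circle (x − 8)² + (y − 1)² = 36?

Substituting the line into the circle gives 289x² − 5314x + 22241 = 0.
Discriminant = (−5314)² − 4·289·(22241) = 2528000 > 0.
Two real roots: the line is a secant.

secant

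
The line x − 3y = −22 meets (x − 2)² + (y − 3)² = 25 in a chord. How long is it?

The distance from (2, 3) to the line is 15/√10, and r² = 25.
Chord = 2√(r² − d²) = 2·√(5/2) = √10.

√10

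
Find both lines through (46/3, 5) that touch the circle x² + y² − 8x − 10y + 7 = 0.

A line y − (5) = m(x − (46/3)) is tangent when its distance from (4, 5) is √34:
[m·(−34/3) − (0)]² = 34(m² + 1)
25m² − 9 = 0, so m = −3/5 or m = 3/5.
With m = −3/5: 3x + 5y = 71. With m = 3/5: 3x − 5y = 21.

3x + 5y = 71 and 3x − 5y = 21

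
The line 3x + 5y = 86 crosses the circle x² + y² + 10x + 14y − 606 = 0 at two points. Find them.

Express y = (86 − 3x)/5 and substitute into the circle:
34x² − 476x − 1734 = 0  ⟹  x² − 14x − 51 = 0
x = 17 or x = −3, giving (17, 7) and (−3, 19).

(−3, 19) and (17, 7)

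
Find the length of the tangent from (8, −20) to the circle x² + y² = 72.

Centre (0, 0), r² = 72. |PO|² = (8)² + (−20)² = 464.
The tangent meets the radius at right angles, so tangent² = |PO|² − r² = 464 − 72 = 392.

14√2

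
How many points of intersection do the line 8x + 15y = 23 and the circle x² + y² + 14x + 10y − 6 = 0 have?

d² = (8·(−7) + 15·(−5) − (23))²/289 = 23716/289; r² = 80.
Since d² > r², the line lies outside the circle.

0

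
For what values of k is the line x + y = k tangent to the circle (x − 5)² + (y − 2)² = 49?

k = 7 ± 7√2

Tangency holds when the distance from the centre (5, 2) to the line equals the radius 7:
|1·5 + 1·2 − k| / √2 = 7
|k − (7)| = 7√2.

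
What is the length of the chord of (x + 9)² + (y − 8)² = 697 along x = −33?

22

The line gives x = −33. Substituting into the circle:
y² − 16y − 57 = 0
y = 19 or y = −3, giving (−33, 19) and (−33, −3).
|(−33, 19) − (−33, −3)| = √((0)² + (22)²) = 22.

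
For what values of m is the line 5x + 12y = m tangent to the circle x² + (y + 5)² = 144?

m = −216 or m = 96

Tangency holds when the distance from the centre (0, −5) to the line equals the radius 12:
|5·0 + 12·(−5) − m| / √169 = 12
|m − (−60)| = 12·13, so m = 96 or m = −216.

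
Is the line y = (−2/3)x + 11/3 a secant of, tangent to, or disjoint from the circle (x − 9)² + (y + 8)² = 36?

secant

Centre (9, −8), r² = 36. Distance² from centre to line = (−17)²/13 = 289/13.
Since d² < r², the line cuts the circle twice.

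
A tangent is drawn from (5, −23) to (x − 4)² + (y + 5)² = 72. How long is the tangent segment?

√253

With centre O = (4, −5), |OP|² = 325 and r² = 72.
By the tangent–radius right angle, tangent length = √(|PO|² − r²) = √253.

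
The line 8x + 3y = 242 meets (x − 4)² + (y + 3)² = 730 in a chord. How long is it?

2√73

From the line, y = (242 − 8x)/3. Substituting:
73x² − 4088x + 56575 = 0  ⟹  x² − 56x + 775 = 0
x = 31 or x = 25, giving (31, −2) and (25, 14).
|(31, −2) − (25, 14)| = √((6)² + (−16)²) = 2√73.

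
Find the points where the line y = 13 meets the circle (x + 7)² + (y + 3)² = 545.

(−24, 13) and (10, 13)

Substitute y = 13:
x² + 14x − 240 = 0
x = 10 or x = −24, giving (10, 13) and (−24, 13).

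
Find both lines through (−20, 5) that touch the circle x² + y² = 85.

Write the tangent as mx − y + (5 − m·(−20)) = 0 and set its distance from the centre to √85:
[m·(20) − (−5)]² = 85(m² + 1)
63m² + 40m − 12 = 0, so m = −6/7 or m = 2/9.
Through (−20, 5) these give 6x + 7y = −85 and 2x − 9y = −85.

6x + 7y = −85 and 2x − 9y = −85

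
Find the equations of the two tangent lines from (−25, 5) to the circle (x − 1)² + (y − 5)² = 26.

x − 5y = −50 and x + 5y = 0

Write the tangent as mx − y + (5 − m·(−25)) = 0 and set its distance from the centre to √26:
(26m − (0))² = 26(m² + 1)
25m² − 1 = 0, so m = 1/5 or m = −1/5.
Through (−25, 5) these give x − 5y = −50 and x + 5y = 0.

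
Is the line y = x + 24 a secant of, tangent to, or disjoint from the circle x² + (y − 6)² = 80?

Substituting the line into the circle gives 2x² + 36x + 244 = 0.
Discriminant = (36)² − 4·2·(244) = −656 < 0.
No real roots: the line does not meet the circle.

disjoint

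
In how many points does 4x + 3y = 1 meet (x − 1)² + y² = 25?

2

d² = (4·1 + 3·0 − (1))²/25 = 9/25; r² = 25.
Since d² < r², the line cuts the circle twice.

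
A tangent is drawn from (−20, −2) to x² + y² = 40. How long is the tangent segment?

With centre O = (0, 0), |OP|² = 404 and r² = 40.
The tangent meets the radius at right angles, so tangent² = |PO|² − r² = 404 − 40 = 364.

2√91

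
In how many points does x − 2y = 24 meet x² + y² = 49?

0

Substituting the line into the circle gives 5x² − 48x + 380 = 0.
Δ = 2304 − 7600 = −5296.
No real roots: the line does not meet the circle.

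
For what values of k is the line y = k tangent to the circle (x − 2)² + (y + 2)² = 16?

k = −6 or k = 2

Tangency holds when the distance from the centre (2, −2) to the line equals the radius 4:
|0·2 + 1·(−2) − k| / √1 = 4
|k − (−2)| = 4, so k = 2 or k = −6.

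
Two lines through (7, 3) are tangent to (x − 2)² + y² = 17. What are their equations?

4x − y = 25 and x + 4y = 19

A line y − (3) = m(x − (7)) is tangent when its distance from (2, 0) is √17:
[m·(−5) − (−3)]² = 17(m² + 1)
4m² − 15m − 4 = 0, so m = 4 or m = −1/4.
With m = 4: 4x − y = 25. With m = −1/4: x + 4y = 19.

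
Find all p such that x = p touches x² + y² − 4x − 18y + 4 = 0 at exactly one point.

The line touches the circle iff its distance from (2, 9) is 9:
|1·2 + 0·9 − p| / √1 = 9
|p − (2)| = 9, so p = 11 or p = −7.

p = −7 or p = 11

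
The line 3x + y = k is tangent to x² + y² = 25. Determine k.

The line touches the circle iff its distance from (0, 0) is 5:
|3·0 + 1·0 − k| / √10 = 5
|k| = 5√10.

k = ±5√10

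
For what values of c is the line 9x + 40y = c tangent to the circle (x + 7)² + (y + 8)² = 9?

c = −506 or c = −260

For a tangent, require d(centre, line) = r = 3.
|9·(−7) + 40·(−8) − c| / √1681 = 3
|c − (−383)| = 3·41, so c = −260 or c = −506.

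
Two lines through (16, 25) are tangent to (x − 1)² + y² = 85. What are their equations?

A line y − (25) = m(x − (16)) is tangent when its distance from (1, 0) is √85:
[m·(−15) − (−25)]² = 85(m² + 1)
14m² − 75m + 54 = 0, so m = 9/2 or m = 6/7.
With m = 9/2: 9x − 2y = 94. With m = 6/7: 6x − 7y = −79.

9x − 2y = 94 and 6x − 7y = −79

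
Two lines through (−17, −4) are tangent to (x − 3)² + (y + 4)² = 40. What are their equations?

x + 3y = −29 and x − 3y = −5

Write the tangent as mx − y + (−4 − m·(−17)) = 0 and set its distance from the centre to 2√10:
[m·(20) − (0)]² = 40(m² + 1)
9m² − 1 = 0, so m = −1/3 or m = 1/3.
Through (−17, −4) these give x + 3y = −29 and x − 3y = −5.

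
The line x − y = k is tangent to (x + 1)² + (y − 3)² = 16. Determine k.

k = −4 ± 4√2

The line touches the circle iff its distance from (−1, 3) is 4:
|1·(−1) − 1·3 − k| / √2 = 4
|k − (−4)| = 4√2.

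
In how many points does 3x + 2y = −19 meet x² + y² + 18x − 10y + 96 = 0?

Substituting the line into the circle gives 13x² + 246x + 1125 = 0.
Discriminant = (246)² − 4·13·(1125) = 2016 > 0.
Two real roots: the line is a secant.

2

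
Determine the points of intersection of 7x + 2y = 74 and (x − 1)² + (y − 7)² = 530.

Substitute y = (74 − 7x)/2:
53x² − 848x + 1484 = 0  ⟹  x² − 16x + 28 = 0
x = 14 or x = 2, giving (14, −12) and (2, 30).

(2, 30) and (14, −12)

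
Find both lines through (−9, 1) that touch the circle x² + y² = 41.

A line y − (1) = m(x − (−9)) is tangent when its distance from (0, 0) is √41:
[m·(9) − (−1)]² = 41(m² + 1)
20m² + 9m − 20 = 0, so m = 4/5 or m = −5/4.
Through (−9, 1) these give 4x − 5y = −41 and 5x + 4y = −41.

4x − 5y = −41 and 5x + 4y = −41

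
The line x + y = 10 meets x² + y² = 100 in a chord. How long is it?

From the line, y = −x + 10. Substituting:
2x² − 20x = 0  ⟹  x² − 10x = 0
x = 10 or x = 0, giving (10, 0) and (0, 10).
|(10, 0) − (0, 10)| = √((10)² + (−10)²) = 10√2.

10√2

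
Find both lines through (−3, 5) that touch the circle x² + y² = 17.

x + 4y = 17 and 4x − y = −17

A line y − (5) = m(x − (−3)) is tangent when its distance from (0, 0) is √17:
[m·(3) − (−5)]² = 17(m² + 1)
4m² − 15m − 4 = 0, so m = −1/4 or m = 4.
With m = −1/4: x + 4y = 17. With m = 4: 4x − y = −17.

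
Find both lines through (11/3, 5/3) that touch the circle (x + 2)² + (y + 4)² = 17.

A line y − (5/3) = m(x − (11/3)) is tangent when its distance from (−2, −4) is √17:
(−17/3m − (−17/3))² = 17(m² + 1)
4m² − 17m + 4 = 0, so m = 4 or m = 1/4.
With m = 4: 4x − y = 13. With m = 1/4: x − 4y = −3.

4x − y = 13 and x − 4y = −3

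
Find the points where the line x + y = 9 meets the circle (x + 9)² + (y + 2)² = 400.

(−9, 18) and (11, −2)

Substitute y = −x + 9:
2x² − 4x − 198 = 0  ⟹  x² − 2x − 99 = 0
x = 11 or x = −9, giving (11, −2) and (−9, 18).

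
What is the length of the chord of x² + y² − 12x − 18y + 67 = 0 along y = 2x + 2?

Substitute y = 2x + 2:
5x² − 40x + 35 = 0  ⟹  x² − 8x + 7 = 0
x = 7 or x = 1, giving (7, 16) and (1, 4).
Chord length = distance between (7, 16) and (1, 4) = √180 = 6√5.

6√5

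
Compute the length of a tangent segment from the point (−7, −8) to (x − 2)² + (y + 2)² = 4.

The centre is (2, −2) and r = 2. The square of the distance from P to the centre is 81 + 36 = 117.
The tangent meets the radius at right angles, so tangent² = |PO|² − r² = 117 − 4 = 113.

√113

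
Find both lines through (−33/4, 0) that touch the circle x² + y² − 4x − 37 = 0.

Let a tangent through (−33/4, 0) have slope m. Its distance from (2, 0) must equal √41:
[m·(41/4) − (0)]² = 41(m² + 1)
25m² − 16 = 0, so m = −4/5 or m = 4/5.
With m = −4/5: 4x + 5y = −33. With m = 4/5: 4x − 5y = −33.

4x + 5y = −33 and 4x − 5y = −33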